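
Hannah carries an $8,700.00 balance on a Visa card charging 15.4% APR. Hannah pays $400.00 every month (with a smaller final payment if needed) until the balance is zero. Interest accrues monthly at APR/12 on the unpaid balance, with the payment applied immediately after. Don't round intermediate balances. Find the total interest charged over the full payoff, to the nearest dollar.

$1,567

Monthly rate r = 15.4%/12 = 1.28333% = 0.0128333.
Payoff takes n = ⌈−ln(1 − rB₀/P)/ln(1+r)⌉ = ⌈25.666⌉ = 26 payments; the last is $267.12.
Total paid = 25·$400.00 + $267.12 = $10,267.12.
Total interest = total paid − principal = $10,267.12 − $8,700.00 = $1,567.12.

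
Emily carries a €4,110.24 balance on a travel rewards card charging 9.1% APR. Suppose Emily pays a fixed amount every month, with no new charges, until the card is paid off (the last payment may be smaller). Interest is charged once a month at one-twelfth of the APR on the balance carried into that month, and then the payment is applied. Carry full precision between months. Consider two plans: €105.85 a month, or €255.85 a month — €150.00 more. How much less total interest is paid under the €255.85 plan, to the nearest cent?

€487.40

Monthly rate r = 9.1%/12 = 0.758333% = 0.00758333.
At €105.85/mo: n = ⌈−ln(1 − rB₀/P)/ln(1+r)⌉ = 47 payments (last €18.05); total interest = total paid − €4,110.24 = €776.91.
At €255.85/mo: 18 payments (last €50.30); total interest €289.51.
Interest saved = €776.91 − €289.51 = €487.40.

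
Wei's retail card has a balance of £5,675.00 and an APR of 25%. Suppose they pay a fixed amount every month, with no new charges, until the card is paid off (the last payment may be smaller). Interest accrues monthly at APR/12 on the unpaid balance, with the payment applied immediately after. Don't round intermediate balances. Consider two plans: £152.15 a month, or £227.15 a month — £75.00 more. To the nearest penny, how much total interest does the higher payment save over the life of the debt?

£2,977.50

Monthly rate r = 25%/12 = 2.08333% = 0.0208333.
At £152.15/mo: n = ⌈−ln(1 − rB₀/P)/ln(1+r)⌉ = 73 payments (last £120.16); total interest = total paid − £5,675.00 = £5,399.96.
At £227.15/mo: 36 payments (last £147.21); total interest £2,422.46.
Interest saved = £5,399.96 − £2,422.46 = £2,977.50.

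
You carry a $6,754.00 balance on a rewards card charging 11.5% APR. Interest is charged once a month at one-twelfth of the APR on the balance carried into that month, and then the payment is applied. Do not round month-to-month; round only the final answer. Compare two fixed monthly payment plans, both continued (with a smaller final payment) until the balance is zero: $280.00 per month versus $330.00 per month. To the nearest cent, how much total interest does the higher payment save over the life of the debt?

$163.44

Monthly rate r = 11.5%/12 = 0.958333% = 0.00958333.
At $280.00/mo: n = ⌈−ln(1 − rB₀/P)/ln(1+r)⌉ = 28 payments (last $157.66); total interest = total paid − $6,754.00 = $963.66.
At $330.00/mo: 23 payments (last $294.22); total interest $800.22.
Interest saved = $963.66 − $800.22 = $163.44.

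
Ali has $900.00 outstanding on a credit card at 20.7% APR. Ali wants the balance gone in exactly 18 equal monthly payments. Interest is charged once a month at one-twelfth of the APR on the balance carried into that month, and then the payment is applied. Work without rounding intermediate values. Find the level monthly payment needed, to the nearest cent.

Monthly rate r = 20.7%/12 = 1.725% = 0.01725.
Level-payment amortization: P = B₀·r / (1 − (1+r)^(−n)) = 900.00·0.01725 / (1 − 1.01725^(−18)).
Denominator 1 − (1+r)^(−18) = 0.264976158.
P = 15.525 / 0.264976158 ≈ 58.59.

$58.59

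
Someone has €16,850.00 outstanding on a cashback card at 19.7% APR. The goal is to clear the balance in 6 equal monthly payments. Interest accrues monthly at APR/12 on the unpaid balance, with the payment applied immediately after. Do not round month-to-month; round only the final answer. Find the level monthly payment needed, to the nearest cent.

€2,971.88

Monthly rate r = 19.7%/12 = 1.64167% = 0.0164167.
Level-payment amortization: P = B₀·r / (1 − (1+r)^(−n)) = 16850.00·0.0164167 / (1 − 1.01642^(−6)).
Denominator 1 − (1+r)^(−6) = 0.0930792607.
P = 276.621 / 0.0930792607 ≈ 2971.88.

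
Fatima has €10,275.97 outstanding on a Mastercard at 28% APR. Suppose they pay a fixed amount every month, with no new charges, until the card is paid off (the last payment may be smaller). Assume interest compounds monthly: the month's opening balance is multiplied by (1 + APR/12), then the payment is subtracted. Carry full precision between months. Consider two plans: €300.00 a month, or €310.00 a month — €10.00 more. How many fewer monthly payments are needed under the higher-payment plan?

Monthly rate r = 28%/12 = 2.33333% = 0.0233333.
At €300.00/mo: n = ⌈−ln(1 − rB₀/P)/ln(1+r)⌉ = 70 payments (last €184.89); total interest = total paid − €10,275.97 = €10,608.92.
At €310.00/mo: 65 payments (last €117.19); total interest €9,681.22.
Payments saved = 70 − 65 = 5.

5 fewer payments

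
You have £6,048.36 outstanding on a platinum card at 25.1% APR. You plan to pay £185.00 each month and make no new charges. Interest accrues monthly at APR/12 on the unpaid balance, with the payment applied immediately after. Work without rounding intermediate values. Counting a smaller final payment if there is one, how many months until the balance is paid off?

56 payments

Monthly rate r = 25.1%/12 = 2.09167% = 0.0209167.
Recurrence: B ← B·(1+r) − £185.00.
Month 1: interest £126.51; balance after payment £5,989.87.
Month 2: interest £125.29; balance after payment £5,930.16.
Closed form: n = −ln(1 − rB₀/P)/ln(1+r) = −ln(0.31615)/ln(1.02092) ≈ 55.627, so the balance reaches zero during payment 56.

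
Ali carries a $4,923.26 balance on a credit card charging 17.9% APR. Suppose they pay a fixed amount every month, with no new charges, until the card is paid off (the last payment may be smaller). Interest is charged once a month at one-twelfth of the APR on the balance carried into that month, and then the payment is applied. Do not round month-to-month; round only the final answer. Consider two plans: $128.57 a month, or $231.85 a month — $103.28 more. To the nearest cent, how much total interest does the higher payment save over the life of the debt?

Monthly rate r = 17.9%/12 = 1.49167% = 0.0149167.
At $128.57/mo: n = ⌈−ln(1 − rB₀/P)/ln(1+r)⌉ = 58 payments (last $24.32); total interest = total paid − $4,923.26 = $2,429.55.
At $231.85/mo: 26 payments (last $168.40); total interest $1,041.39.
Interest saved = $2,429.55 − $1,041.39 = $1,388.16.

$1,388.16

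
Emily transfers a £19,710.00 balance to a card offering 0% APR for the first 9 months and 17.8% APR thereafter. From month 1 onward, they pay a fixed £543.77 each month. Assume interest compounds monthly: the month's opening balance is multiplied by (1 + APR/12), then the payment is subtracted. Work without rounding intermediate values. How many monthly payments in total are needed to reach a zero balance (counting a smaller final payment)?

45 months

Promo months 1–9 at r₀ = 0%/12 = 0; months 10+ at r₁ = 17.8%/12 = 0.0148333.
After month 9 (no interest yet): B = £19,710.00 − 9·£543.77 = £14,816.07.
Then at r₁ with £543.77/mo: n₂ = −ln(1 − r₁·B/P)/ln(1+r₁) ≈ 35.17 → 36 more payments.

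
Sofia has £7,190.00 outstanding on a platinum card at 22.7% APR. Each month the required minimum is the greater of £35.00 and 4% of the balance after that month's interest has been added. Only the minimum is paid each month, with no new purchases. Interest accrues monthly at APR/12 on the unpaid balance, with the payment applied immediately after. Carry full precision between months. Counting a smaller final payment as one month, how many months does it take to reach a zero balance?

Monthly rate r = 22.7%/12 = 1.89167% = 0.0189167.
While 4% of the post-interest balance exceeds £35.00, each month B ← (B·(1+r))·(1 − 0.04), i.e. B shrinks by the factor (1+r)·0.96 = 0.97816.
This holds for months 1–97. Entering month 98 the balance is £844.29; 4% of the post-interest balance is now below £35.00, so the flat £35.00 minimum applies from here.
From month 98 a fixed £35.00 at rate r clears £844.29 in 33 more payments. Total: 97 + 33 = 130 months.

130 months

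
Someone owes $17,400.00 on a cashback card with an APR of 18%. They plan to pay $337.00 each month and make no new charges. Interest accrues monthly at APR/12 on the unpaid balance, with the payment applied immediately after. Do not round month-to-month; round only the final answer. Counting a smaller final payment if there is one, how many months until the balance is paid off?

101 months

Monthly rate r = 18%/12 = 1.5% = 0.015.
Recurrence: B ← B·(1+r) − $337.00.
Month 1: interest $261.00; balance after payment $17,324.00.
Month 2: interest $259.86; balance after payment $17,246.86.
Closed form: n = −ln(1 − rB₀/P)/ln(1+r) = −ln(0.22552)/ln(1.015) ≈ 100.033, so the balance reaches zero during payment 101.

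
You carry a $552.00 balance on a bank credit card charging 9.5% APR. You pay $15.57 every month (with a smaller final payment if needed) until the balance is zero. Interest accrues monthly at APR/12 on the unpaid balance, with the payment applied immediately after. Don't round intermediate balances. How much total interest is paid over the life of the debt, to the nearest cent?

Monthly rate r = 9.5%/12 = 0.791667% = 0.00791667.
Payoff takes n = ⌈−ln(1 − rB₀/P)/ln(1+r)⌉ = ⌈41.777⌉ = 42 payments; the last is $12.11.
Total paid = 41·$15.57 + $12.11 = $650.48.
Total interest = total paid − principal = $650.48 − $552.00 = $98.48.

$98.48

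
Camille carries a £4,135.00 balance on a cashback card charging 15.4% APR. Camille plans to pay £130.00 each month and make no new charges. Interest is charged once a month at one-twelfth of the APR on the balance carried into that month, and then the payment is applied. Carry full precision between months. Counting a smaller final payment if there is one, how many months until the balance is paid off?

42 payments

Monthly rate r = 15.4%/12 = 1.28333% = 0.0128333.
Recurrence: B ← B·(1+r) − £130.00.
Month 1: interest £53.07; balance after payment £4,058.07.
Month 2: interest £52.08; balance after payment £3,980.14.
Closed form: n = −ln(1 − rB₀/P)/ln(1+r) = −ln(0.5918)/ln(1.01283) ≈ 41.138, so the balance reaches zero during payment 42.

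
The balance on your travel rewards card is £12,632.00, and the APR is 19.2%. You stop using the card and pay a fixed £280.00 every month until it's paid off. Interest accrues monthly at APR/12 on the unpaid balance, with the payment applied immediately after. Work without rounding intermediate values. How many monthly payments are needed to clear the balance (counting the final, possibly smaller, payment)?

Monthly rate r = 19.2%/12 = 1.6% = 0.016.
Recurrence: B ← B·(1+r) − £280.00.
Month 1: interest £202.11; balance after payment £12,554.11.
Month 2: interest £200.87; balance after payment £12,474.98.
Closed form: n = −ln(1 − rB₀/P)/ln(1+r) = −ln(0.27817)/ln(1.016) ≈ 80.608, so the balance reaches zero during payment 81.

81 months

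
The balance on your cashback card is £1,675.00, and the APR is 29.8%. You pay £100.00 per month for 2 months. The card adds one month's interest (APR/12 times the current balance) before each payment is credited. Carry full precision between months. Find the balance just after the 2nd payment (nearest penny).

Monthly rate r = 29.8%/12 = 2.48333% = 0.0248333.
Each month: B ← B·(1+r) − £100.00.
Month 1: interest £41.60; balance after payment £1,616.60.
Month 2: interest £40.15; balance after payment £1,556.74.

£1,556.74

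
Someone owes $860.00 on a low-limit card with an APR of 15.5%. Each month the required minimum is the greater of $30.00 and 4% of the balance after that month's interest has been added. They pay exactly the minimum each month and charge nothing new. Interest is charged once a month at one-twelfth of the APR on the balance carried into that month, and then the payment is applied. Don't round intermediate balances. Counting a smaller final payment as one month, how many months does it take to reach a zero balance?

36 months

Monthly rate r = 15.5%/12 = 1.29167% = 0.0129167.
While 4% of the post-interest balance exceeds $30.00, each month B ← (B·(1+r))·(1 − 0.04), i.e. B shrinks by the factor (1+r)·0.96 = 0.9724.
This holds for months 1–6. Entering month 7 the balance is $727.06; 4% of the post-interest balance is now below $30.00, so the flat $30.00 minimum applies from here.
From month 7 a fixed $30.00 at rate r clears $727.06 in 30 more payments. Total: 6 + 30 = 36 months.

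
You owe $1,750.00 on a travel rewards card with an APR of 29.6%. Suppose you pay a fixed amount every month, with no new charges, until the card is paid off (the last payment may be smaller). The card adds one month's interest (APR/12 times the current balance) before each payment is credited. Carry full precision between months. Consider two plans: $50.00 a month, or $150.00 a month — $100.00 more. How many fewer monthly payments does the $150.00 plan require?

68 fewer payments

Monthly rate r = 29.6%/12 = 2.46667% = 0.0246667.
At $50.00/mo: n = ⌈−ln(1 − rB₀/P)/ln(1+r)⌉ = 82 payments (last $33.90); total interest = total paid − $1,750.00 = $2,333.90.
At $150.00/mo: 14 payments (last $139.18); total interest $339.18.
Payments saved = 82 − 14 = 68.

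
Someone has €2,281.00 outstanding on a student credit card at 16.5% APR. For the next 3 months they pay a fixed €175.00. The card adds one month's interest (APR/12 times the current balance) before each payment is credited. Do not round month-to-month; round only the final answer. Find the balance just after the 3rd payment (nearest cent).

Monthly rate r = 16.5%/12 = 1.375% = 0.01375.
Each month: B ← B·(1+r) − €175.00.
Month 1: interest €31.36; balance after payment €2,137.36.
Month 2: interest €29.39; balance after payment €1,991.75.
Month 3: interest €27.39; balance after payment €1,844.14.

€1,844.14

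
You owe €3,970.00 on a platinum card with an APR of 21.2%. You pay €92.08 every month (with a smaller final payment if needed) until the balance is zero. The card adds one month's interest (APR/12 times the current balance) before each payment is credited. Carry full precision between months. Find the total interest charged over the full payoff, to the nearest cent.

€3,571.04

Monthly rate r = 21.2%/12 = 1.76667% = 0.0176667.
Payoff takes n = ⌈−ln(1 − rB₀/P)/ln(1+r)⌉ = ⌈81.896⌉ = 82 payments; the last is €82.56.
Total paid = 81·€92.08 + €82.56 = €7,541.04.
Total interest = total paid − principal = €7,541.04 − €3,970.00 = €3,571.04.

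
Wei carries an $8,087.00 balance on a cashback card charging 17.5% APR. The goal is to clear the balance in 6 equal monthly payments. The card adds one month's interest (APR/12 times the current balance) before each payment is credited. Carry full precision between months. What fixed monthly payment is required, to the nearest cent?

Monthly rate r = 17.5%/12 = 1.45833% = 0.0145833.
Level-payment amortization: P = B₀·r / (1 − (1+r)^(−n)) = 8087.00·0.0145833 / (1 − 1.01458^(−6)).
Denominator 1 − (1+r)^(−6) = 0.0832020005.
P = 117.935 / 0.0832020005 ≈ 1417.46.

$1,417.46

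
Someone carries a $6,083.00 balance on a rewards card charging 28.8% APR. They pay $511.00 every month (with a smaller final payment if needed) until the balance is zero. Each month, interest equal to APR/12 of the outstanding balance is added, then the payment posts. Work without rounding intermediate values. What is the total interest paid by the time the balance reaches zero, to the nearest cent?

Monthly rate r = 28.8%/12 = 2.4% = 0.024.
Payoff takes n = ⌈−ln(1 − rB₀/P)/ln(1+r)⌉ = ⌈14.186⌉ = 15 payments; the last is $96.13.
Total paid = 14·$511.00 + $96.13 = $7,250.13.
Total interest = total paid − principal = $7,250.13 − $6,083.00 = $1,167.13.

$1,167.13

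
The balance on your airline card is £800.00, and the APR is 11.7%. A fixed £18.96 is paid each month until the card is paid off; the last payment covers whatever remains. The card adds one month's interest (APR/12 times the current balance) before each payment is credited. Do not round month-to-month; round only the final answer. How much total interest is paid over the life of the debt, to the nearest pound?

Monthly rate r = 11.7%/12 = 0.975% = 0.00975.
Payoff takes n = ⌈−ln(1 − rB₀/P)/ln(1+r)⌉ = ⌈54.623⌉ = 55 payments; the last is £11.84.
Total paid = 54·£18.96 + £11.84 = £1,035.68.
Total interest = total paid − principal = £1,035.68 − £800.00 = £235.68.

£236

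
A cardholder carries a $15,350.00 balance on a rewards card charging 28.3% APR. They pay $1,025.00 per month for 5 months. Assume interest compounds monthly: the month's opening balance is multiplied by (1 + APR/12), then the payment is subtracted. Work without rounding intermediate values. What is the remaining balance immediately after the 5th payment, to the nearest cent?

Monthly rate r = 28.3%/12 = 2.35833% = 0.0235833.
Each month: B ← B·(1+r) − $1,025.00.
Month 1: interest $362.00; balance after payment $14,687.00.
Month 2: interest $346.37; balance after payment $14,008.37.
Month 3: interest $330.36; balance after payment $13,313.74.
Month 4: interest $313.98; balance after payment $12,602.72.
Month 5: interest $297.21; balance after payment $11,874.93.

$11,874.93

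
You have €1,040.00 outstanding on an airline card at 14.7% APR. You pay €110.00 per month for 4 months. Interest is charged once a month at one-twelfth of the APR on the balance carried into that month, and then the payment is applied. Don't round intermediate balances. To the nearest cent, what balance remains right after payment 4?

€643.75

Monthly rate r = 14.7%/12 = 1.225% = 0.01225.
Each month: B ← B·(1+r) − €110.00.
Month 1: interest €12.74; balance after payment €942.74.
Month 2: interest €11.55; balance after payment €844.29.
Month 3: interest €10.34; balance after payment €744.63.
Month 4: interest €9.12; balance after payment €643.75.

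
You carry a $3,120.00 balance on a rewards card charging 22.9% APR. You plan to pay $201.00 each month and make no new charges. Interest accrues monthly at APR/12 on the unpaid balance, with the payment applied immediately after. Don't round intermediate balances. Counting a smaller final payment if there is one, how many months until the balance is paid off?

Monthly rate r = 22.9%/12 = 1.90833% = 0.0190833.
Recurrence: B ← B·(1+r) − $201.00.
Month 1: interest $59.54; balance after payment $2,978.54.
Month 2: interest $56.84; balance after payment $2,834.38.
Closed form: n = −ln(1 − rB₀/P)/ln(1+r) = −ln(0.70378)/ln(1.01908) ≈ 18.583, so the balance reaches zero during payment 19.

19 payments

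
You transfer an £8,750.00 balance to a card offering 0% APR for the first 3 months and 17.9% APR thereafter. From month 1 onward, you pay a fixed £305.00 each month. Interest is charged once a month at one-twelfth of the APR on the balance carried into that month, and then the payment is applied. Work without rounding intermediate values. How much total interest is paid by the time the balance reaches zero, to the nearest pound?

£2,119

Promo months 1–3 at r₀ = 0%/12 = 0; months 4+ at r₁ = 17.9%/12 = 0.0149167.
After month 3 (no interest yet): B = £8,750.00 − 3·£305.00 = £7,835.00.
Then at r₁ with £305.00/mo: n₂ = −ln(1 − r₁·B/P)/ln(1+r₁) ≈ 32.63 → 33 more payments.
Total paid = 35·£305.00 + £193.77 = £10,868.77; interest = £10,868.77 − £8,750.00 = £2,118.77.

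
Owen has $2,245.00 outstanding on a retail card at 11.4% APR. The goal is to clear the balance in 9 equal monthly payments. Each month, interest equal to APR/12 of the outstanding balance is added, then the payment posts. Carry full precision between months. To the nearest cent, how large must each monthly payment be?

Monthly rate r = 11.4%/12 = 0.95% = 0.0095.
Level-payment amortization: P = B₀·r / (1 − (1+r)^(−n)) = 2245.00·0.0095 / (1 − 1.0095^(−9)).
Denominator 1 − (1+r)^(−9) = 0.0815762825.
P = 21.3275 / 0.0815762825 ≈ 261.44.

$261.44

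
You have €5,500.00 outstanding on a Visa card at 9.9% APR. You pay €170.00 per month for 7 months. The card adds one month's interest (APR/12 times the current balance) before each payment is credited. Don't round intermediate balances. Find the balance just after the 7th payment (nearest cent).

€4,605.73

Monthly rate r = 9.9%/12 = 0.825% = 0.00825.
Each month: B ← B·(1+r) − €170.00.
Month 1: interest €45.38; balance after payment €5,375.38.
Month 2: interest €44.35; balance after payment €5,249.72.
Month 3: interest €43.31; balance after payment €5,123.03.
Month 4: interest €42.27; balance after payment €4,995.30.
Month 5: interest €41.21; balance after payment €4,866.51.
Month 6: interest €40.15; balance after payment €4,736.66.
Month 7: interest €39.08; balance after payment €4,605.73.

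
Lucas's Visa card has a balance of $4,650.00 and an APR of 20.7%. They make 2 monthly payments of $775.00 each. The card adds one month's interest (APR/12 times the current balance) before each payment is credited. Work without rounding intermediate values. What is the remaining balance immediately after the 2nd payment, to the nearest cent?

Monthly rate r = 20.7%/12 = 1.725% = 0.01725.
Each month: B ← B·(1+r) − $775.00.
Month 1: interest $80.21; balance after payment $3,955.21.
Month 2: interest $68.23; balance after payment $3,248.44.

$3,248.44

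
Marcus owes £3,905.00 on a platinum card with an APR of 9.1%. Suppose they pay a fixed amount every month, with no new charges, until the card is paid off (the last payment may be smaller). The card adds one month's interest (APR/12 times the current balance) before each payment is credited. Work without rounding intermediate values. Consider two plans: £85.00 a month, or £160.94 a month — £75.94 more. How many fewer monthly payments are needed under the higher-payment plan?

Monthly rate r = 9.1%/12 = 0.758333% = 0.00758333.
At £85.00/mo: n = ⌈−ln(1 − rB₀/P)/ln(1+r)⌉ = 57 payments (last £59.03); total interest = total paid − £3,905.00 = £914.03.
At £160.94/mo: 27 payments (last £147.42); total interest £426.86.
Payments saved = 57 − 27 = 30.

30 fewer payments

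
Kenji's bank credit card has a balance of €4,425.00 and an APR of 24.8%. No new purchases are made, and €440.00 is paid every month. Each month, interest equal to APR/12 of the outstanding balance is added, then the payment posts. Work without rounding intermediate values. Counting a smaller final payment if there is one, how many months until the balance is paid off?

Monthly rate r = 24.8%/12 = 2.06667% = 0.0206667.
Recurrence: B ← B·(1+r) − €440.00.
Month 1: interest €91.45; balance after payment €4,076.45.
Month 2: interest €84.25; balance after payment €3,720.70.
Closed form: n = −ln(1 − rB₀/P)/ln(1+r) = −ln(0.79216)/ln(1.02067) ≈ 11.390, so the balance reaches zero during payment 12.

12 months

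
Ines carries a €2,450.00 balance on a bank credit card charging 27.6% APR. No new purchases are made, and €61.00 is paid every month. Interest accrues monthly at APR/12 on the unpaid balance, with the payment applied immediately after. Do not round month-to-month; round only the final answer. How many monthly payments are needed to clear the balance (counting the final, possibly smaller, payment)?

Monthly rate r = 27.6%/12 = 2.3% = 0.023.
Recurrence: B ← B·(1+r) − €61.00.
Month 1: interest €56.35; balance after payment €2,445.35.
Month 2: interest €56.24; balance after payment €2,440.59.
Closed form: n = −ln(1 − rB₀/P)/ln(1+r) = −ln(0.07623)/ln(1.023) ≈ 113.195, so the balance reaches zero during payment 114.

114 payments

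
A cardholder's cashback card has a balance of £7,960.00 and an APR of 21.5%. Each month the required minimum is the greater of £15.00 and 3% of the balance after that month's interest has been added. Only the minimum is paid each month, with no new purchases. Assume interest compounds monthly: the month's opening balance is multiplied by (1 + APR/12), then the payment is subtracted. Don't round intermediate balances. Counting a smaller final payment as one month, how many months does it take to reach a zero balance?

270 months

Monthly rate r = 21.5%/12 = 1.79167% = 0.0179167.
While 3% of the post-interest balance exceeds £15.00, each month B ← (B·(1+r))·(1 − 0.03), i.e. B shrinks by the factor (1+r)·0.97 = 0.98738.
This holds for months 1–220. Entering month 221 the balance is £486.84; 3% of the post-interest balance is now below £15.00, so the flat £15.00 minimum applies from here.
From month 221 a fixed £15.00 at rate r clears £486.84 in 50 more payments. Total: 220 + 50 = 270 months.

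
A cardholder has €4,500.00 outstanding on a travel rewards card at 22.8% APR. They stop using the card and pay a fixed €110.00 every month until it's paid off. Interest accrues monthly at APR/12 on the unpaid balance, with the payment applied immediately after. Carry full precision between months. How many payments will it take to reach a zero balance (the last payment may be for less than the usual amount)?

Monthly rate r = 22.8%/12 = 1.9% = 0.019.
Recurrence: B ← B·(1+r) − €110.00.
Month 1: interest €85.50; balance after payment €4,475.50.
Month 2: interest €85.03; balance after payment €4,450.53.
Closed form: n = −ln(1 − rB₀/P)/ln(1+r) = −ln(0.22273)/ln(1.019) ≈ 79.791, so the balance reaches zero during payment 80.

80 months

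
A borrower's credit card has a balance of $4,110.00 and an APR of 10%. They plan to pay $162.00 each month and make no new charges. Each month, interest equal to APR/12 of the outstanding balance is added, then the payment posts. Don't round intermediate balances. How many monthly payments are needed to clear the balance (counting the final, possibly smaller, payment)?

29 payments

Monthly rate r = 10%/12 = 0.833333% = 0.00833333.
Recurrence: B ← B·(1+r) − $162.00.
Month 1: interest $34.25; balance after payment $3,982.25.
Month 2: interest $33.19; balance after payment $3,853.44.
Closed form: n = −ln(1 − rB₀/P)/ln(1+r) = −ln(0.78858)/ln(1.00833) ≈ 28.621, so the balance reaches zero during payment 29.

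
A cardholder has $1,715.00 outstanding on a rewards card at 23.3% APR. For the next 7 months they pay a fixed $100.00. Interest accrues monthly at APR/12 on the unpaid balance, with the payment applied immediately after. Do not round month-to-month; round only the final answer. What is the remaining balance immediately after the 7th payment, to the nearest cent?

Monthly rate r = 23.3%/12 = 1.94167% = 0.0194167.
Each month: B ← B·(1+r) − $100.00.
Month 1: interest $33.30; balance after payment $1,648.30.
Month 2: interest $32.00; balance after payment $1,580.30.
Month 3: interest $30.68; balance after payment $1,510.99.
Month 4: interest $29.34; balance after payment $1,440.33.
Month 5: interest $27.97; balance after payment $1,368.29.
Month 6: interest $26.57; balance after payment $1,294.86.
Month 7: interest $25.14; balance after payment $1,220.00.

$1,220.00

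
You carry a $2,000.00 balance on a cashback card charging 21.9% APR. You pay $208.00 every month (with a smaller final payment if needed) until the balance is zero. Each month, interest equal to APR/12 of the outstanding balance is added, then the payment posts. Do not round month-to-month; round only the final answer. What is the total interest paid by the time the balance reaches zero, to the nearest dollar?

$220

Monthly rate r = 21.9%/12 = 1.825% = 0.01825.
Payoff takes n = ⌈−ln(1 − rB₀/P)/ln(1+r)⌉ = ⌈10.669⌉ = 11 payments; the last is $139.58.
Total paid = 10·$208.00 + $139.58 = $2,219.58.
Total interest = total paid − principal = $2,219.58 − $2,000.00 = $219.58.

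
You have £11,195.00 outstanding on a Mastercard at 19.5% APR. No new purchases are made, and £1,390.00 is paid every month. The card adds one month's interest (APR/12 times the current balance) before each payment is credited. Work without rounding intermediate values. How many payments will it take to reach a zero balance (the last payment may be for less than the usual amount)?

9 months

Monthly rate r = 19.5%/12 = 1.625% = 0.01625.
Recurrence: B ← B·(1+r) − £1,390.00.
Month 1: interest £181.92; balance after payment £9,986.92.
Month 2: interest £162.29; balance after payment £8,759.21.
Closed form: n = −ln(1 − rB₀/P)/ln(1+r) = −ln(0.86912)/ln(1.01625) ≈ 8.702, so the balance reaches zero during payment 9.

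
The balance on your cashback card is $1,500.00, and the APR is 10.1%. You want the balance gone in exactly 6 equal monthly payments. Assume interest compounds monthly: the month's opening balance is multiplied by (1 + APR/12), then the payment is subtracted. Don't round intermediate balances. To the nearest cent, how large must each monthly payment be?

$257.42

Monthly rate r = 10.1%/12 = 0.841667% = 0.00841667.
Level-payment amortization: P = B₀·r / (1 − (1+r)^(−n)) = 1500.00·0.00841667 / (1 − 1.00842^(−6)).
Denominator 1 − (1+r)^(−6) = 0.0490451217.
P = 12.625 / 0.0490451217 ≈ 257.42.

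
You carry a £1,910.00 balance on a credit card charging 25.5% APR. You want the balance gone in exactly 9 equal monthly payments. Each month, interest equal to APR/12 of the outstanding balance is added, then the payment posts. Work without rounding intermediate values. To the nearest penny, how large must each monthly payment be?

Monthly rate r = 25.5%/12 = 2.125% = 0.02125.
Level-payment amortization: P = B₀·r / (1 − (1+r)^(−n)) = 1910.00·0.02125 / (1 − 1.02125^(−9)).
Denominator 1 − (1+r)^(−9) = 0.172417356.
P = 40.5875 / 0.172417356 ≈ 235.40.

£235.40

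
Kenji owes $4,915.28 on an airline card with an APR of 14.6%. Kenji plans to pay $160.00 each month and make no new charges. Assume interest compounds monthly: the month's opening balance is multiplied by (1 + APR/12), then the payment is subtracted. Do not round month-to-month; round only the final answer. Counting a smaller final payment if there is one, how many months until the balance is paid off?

39 months

Monthly rate r = 14.6%/12 = 1.21667% = 0.0121667.
Recurrence: B ← B·(1+r) − $160.00.
Month 1: interest $59.80; balance after payment $4,815.08.
Month 2: interest $58.58; balance after payment $4,713.67.
Closed form: n = −ln(1 − rB₀/P)/ln(1+r) = −ln(0.62623)/ln(1.01217) ≈ 38.702, so the balance reaches zero during payment 39.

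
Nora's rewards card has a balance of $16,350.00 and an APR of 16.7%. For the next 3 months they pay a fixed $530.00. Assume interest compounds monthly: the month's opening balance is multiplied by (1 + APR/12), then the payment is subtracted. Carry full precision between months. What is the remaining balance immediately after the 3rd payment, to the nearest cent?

$15,429.93

Monthly rate r = 16.7%/12 = 1.39167% = 0.0139167.
Each month: B ← B·(1+r) − $530.00.
Month 1: interest $227.54; balance after payment $16,047.54.
Month 2: interest $223.33; balance after payment $15,740.87.
Month 3: interest $219.06; balance after payment $15,429.93.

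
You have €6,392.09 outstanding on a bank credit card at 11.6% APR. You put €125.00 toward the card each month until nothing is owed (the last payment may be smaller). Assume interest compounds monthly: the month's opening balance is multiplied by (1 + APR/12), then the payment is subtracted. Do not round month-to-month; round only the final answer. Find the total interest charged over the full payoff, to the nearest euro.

Monthly rate r = 11.6%/12 = 0.966667% = 0.00966667.
Payoff takes n = ⌈−ln(1 − rB₀/P)/ln(1+r)⌉ = ⌈70.877⌉ = 71 payments; the last is €109.70.
Total paid = 70·€125.00 + €109.70 = €8,859.70.
Total interest = total paid − principal = €8,859.70 − €6,392.09 = €2,467.61.

€2,468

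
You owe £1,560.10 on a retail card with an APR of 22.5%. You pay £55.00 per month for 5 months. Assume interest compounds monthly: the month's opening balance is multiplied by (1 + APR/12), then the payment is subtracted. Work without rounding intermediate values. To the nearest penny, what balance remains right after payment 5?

Monthly rate r = 22.5%/12 = 1.875% = 0.01875.
Each month: B ← B·(1+r) − £55.00.
Month 1: interest £29.25; balance after payment £1,534.35.
Month 2: interest £28.77; balance after payment £1,508.12.
Month 3: interest £28.28; balance after payment £1,481.40.
Month 4: interest £27.78; balance after payment £1,454.17.
Month 5: interest £27.27; balance after payment £1,426.44.

£1,426.44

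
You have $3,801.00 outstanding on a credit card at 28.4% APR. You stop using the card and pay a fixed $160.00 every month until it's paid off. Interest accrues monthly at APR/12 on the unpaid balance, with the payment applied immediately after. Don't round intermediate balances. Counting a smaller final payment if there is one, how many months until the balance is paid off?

Monthly rate r = 28.4%/12 = 2.36667% = 0.0236667.
Recurrence: B ← B·(1+r) − $160.00.
Month 1: interest $89.96; balance after payment $3,730.96.
Month 2: interest $88.30; balance after payment $3,659.26.
Closed form: n = −ln(1 − rB₀/P)/ln(1+r) = −ln(0.43777)/ln(1.02367) ≈ 35.316, so the balance reaches zero during payment 36.

36 payments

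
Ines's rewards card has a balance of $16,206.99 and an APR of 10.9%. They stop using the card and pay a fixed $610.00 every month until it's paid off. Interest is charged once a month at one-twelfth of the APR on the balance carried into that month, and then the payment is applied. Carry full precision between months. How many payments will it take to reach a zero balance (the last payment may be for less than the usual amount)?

31 payments

Monthly rate r = 10.9%/12 = 0.908333% = 0.00908333.
Recurrence: B ← B·(1+r) − $610.00.
Month 1: interest $147.21; balance after payment $15,744.20.
Month 2: interest $143.01; balance after payment $15,277.21.
Closed form: n = −ln(1 − rB₀/P)/ln(1+r) = −ln(0.75867)/ln(1.00908) ≈ 30.544, so the balance reaches zero during payment 31.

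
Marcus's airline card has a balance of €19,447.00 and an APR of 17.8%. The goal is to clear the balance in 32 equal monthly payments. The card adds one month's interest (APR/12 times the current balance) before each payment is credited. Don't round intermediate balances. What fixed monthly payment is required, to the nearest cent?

Monthly rate r = 17.8%/12 = 1.48333% = 0.0148333.
Level-payment amortization: P = B₀·r / (1 − (1+r)^(−n)) = 19447.00·0.0148333 / (1 − 1.01483^(−32)).
Denominator 1 − (1+r)^(−32) = 0.375735207.
P = 288.464 / 0.375735207 ≈ 767.73.

€767.73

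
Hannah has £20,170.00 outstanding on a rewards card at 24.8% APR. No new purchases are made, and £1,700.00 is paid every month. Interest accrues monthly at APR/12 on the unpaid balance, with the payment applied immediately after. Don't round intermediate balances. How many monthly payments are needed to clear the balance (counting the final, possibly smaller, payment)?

14 months

Monthly rate r = 24.8%/12 = 2.06667% = 0.0206667.
Recurrence: B ← B·(1+r) − £1,700.00.
Month 1: interest £416.85; balance after payment £18,886.85.
Month 2: interest £390.33; balance after payment £17,577.17.
Closed form: n = −ln(1 − rB₀/P)/ln(1+r) = −ln(0.7548)/ln(1.02067) ≈ 13.752, so the balance reaches zero during payment 14.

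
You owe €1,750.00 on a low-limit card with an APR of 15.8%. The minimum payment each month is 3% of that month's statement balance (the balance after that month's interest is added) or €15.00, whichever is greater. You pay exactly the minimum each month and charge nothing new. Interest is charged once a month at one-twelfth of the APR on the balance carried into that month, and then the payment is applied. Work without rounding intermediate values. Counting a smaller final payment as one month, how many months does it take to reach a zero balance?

Monthly rate r = 15.8%/12 = 1.31667% = 0.0131667.
While 3% of the post-interest balance exceeds €15.00, each month B ← (B·(1+r))·(1 − 0.03), i.e. B shrinks by the factor (1+r)·0.97 = 0.98277.
This holds for months 1–73. Entering month 74 the balance is €492.13; 3% of the post-interest balance is now below €15.00, so the flat €15.00 minimum applies from here.
From month 74 a fixed €15.00 at rate r clears €492.13 in 44 more payments. Total: 73 + 44 = 117 months.

117 months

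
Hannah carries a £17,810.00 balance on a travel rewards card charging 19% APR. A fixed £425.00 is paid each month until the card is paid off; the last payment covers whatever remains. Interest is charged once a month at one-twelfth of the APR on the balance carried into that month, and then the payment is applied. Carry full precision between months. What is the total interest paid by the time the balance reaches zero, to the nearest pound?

£11,658

Monthly rate r = 19%/12 = 1.58333% = 0.0158333.
Payoff takes n = ⌈−ln(1 − rB₀/P)/ln(1+r)⌉ = ⌈69.334⌉ = 70 payments; the last is £142.64.
Total paid = 69·£425.00 + £142.64 = £29,467.64.
Total interest = total paid − principal = £29,467.64 − £17,810.00 = £11,657.64.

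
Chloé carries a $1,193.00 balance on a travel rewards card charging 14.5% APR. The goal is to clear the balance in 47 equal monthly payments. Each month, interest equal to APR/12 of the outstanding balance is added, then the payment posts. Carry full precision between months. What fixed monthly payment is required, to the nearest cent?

$33.42

Monthly rate r = 14.5%/12 = 1.20833% = 0.0120833.
Level-payment amortization: P = B₀·r / (1 − (1+r)^(−n)) = 1193.00·0.0120833 / (1 − 1.01208^(−47)).
Denominator 1 − (1+r)^(−47) = 0.431362935.
P = 14.4154 / 0.431362935 ≈ 33.42.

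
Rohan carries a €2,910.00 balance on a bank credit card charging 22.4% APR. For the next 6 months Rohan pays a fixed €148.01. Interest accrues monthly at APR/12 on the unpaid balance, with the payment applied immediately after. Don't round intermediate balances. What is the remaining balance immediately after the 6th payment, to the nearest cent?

€2,320.96

Monthly rate r = 22.4%/12 = 1.86667% = 0.0186667.
Each month: B ← B·(1+r) − €148.01.
Month 1: interest €54.32; balance after payment €2,816.31.
Month 2: interest €52.57; balance after payment €2,720.87.
Month 3: interest €50.79; balance after payment €2,623.65.
Month 4: interest €48.97; balance after payment €2,524.62.
Month 5: interest €47.13; balance after payment €2,423.73.
Month 6: interest €45.24; balance after payment €2,320.96.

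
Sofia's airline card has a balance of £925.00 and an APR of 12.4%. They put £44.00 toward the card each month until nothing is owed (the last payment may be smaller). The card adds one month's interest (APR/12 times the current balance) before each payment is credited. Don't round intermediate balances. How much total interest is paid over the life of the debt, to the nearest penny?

£123.31

Monthly rate r = 12.4%/12 = 1.03333% = 0.0103333.
Payoff takes n = ⌈−ln(1 − rB₀/P)/ln(1+r)⌉ = ⌈23.824⌉ = 24 payments; the last is £36.31.
Total paid = 23·£44.00 + £36.31 = £1,048.31.
Total interest = total paid − principal = £1,048.31 − £925.00 = £123.31.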